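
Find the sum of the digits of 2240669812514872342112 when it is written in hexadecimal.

2240669812514872342112 in base 16 is 79778A4AE7A213B660.
Digit sum: 7+9+7+7+8+10+4+10+14+7+10+2+1+3+11+6+6+0 = 122.

122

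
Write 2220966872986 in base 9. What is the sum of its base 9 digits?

2220966872986 in base 9 is 7768630001084.
Digit sum: 7+7+6+8+6+3+0+0+0+1+0+8+4 = 50.

50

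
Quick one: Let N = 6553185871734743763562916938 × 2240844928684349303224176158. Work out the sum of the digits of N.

257

6553185871734743763562916938 × 2240844928684349303224176158 = 14684673327402727309179780956265845119197189324433964204
Sum of its 56 digits: 257.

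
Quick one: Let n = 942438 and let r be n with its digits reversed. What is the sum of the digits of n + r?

42

Reversal of 942438 is 834249; 942438 + 834249 = 1776687.
Digit sum of 1776687: 1+7+7+6+6+8+7 = 42.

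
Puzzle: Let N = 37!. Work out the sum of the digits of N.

153

37! = 13763753091226345046315979581580902400000000
Sum of its 44 digits: 153.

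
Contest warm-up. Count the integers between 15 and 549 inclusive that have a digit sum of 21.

3

The integers in [15, 549] that have a digit sum of 21: 399, 489, 498.
3 qualify.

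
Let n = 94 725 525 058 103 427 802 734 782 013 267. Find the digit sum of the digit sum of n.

First digit sum: 129.
1+2+9 = 12.

12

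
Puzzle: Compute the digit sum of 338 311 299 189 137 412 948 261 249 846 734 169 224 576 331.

201

3+3+8+3+1+1+2+9+9+1+8+9+1+3+7+4+1+2+9+4+8+2+6+1+2+4+9+8+4+6+7+3+4+1+6+9+2+2+4+5+7+6+3+3+1 = 201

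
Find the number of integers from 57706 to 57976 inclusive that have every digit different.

78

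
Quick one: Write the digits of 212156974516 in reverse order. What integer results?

615479651212

Reversing 212156974516 gives 615479651212.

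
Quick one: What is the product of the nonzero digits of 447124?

4×4×7×1×2×4 = 896

896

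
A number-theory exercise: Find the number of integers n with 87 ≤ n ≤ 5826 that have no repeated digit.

3086

The integers in [87, 5826] that have no repeated digit: 87, 89, 90, 91, 92, 93, …, 5824, 5826.
3086 qualify.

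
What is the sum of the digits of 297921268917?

63

2+9+7+9+2+1+2+6+8+9+1+7 = 63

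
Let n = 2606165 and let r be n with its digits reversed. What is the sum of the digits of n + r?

25

Reversal of 2606165 is 5616062; 2606165 + 5616062 = 8222227.
Digit sum of 8222227: 8+2+2+2+2+2+7 = 25.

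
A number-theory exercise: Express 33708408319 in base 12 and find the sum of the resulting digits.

69

33708408319 in base 12 is 6648A648A7.
Digit sum: 6+6+4+8+10+6+4+8+10+7 = 69.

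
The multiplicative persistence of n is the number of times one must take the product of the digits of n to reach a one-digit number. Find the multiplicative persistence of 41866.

3

41866 → 1152 → 10 → 0 (3 steps)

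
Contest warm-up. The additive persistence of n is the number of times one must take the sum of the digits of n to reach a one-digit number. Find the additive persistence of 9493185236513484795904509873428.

3

9493185236513484795904509873428 → 155 → 11 → 2 (3 steps)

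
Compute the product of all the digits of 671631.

756

6×7×1×6×3×1 = 756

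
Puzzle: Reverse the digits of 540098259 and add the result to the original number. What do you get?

Reverse of 540098259 is 952890045.
540098259 + 952890045 = 1492988304

1492988304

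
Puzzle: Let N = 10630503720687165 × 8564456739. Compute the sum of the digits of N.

126

10630503720687165 × 8564456739 = 91044489229603763995054935
Sum of its 26 digits: 126.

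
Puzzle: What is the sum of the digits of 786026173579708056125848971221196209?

7+8+6+0+2+6+1+7+3+5+7+9+7+0+8+0+5+6+1+2+5+8+4+8+9+7+1+2+2+1+1+9+6+2+0+9 = 164

164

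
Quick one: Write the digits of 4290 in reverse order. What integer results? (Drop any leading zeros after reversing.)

Reversing 4290 gives 924.

924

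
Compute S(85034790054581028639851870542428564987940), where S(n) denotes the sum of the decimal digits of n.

193

8+5+0+3+4+7+9+0+0+5+4+5+8+1+0+2+8+6+3+9+8+5+1+8+7+0+5+4+2+4+2+8+5+6+4+9+8+7+9+4+0 = 193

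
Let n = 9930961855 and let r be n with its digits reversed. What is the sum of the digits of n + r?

38

Reversal of 9930961855 is 5581690399; 9930961855 + 5581690399 = 15512652254.
Digit sum of 15512652254: 1+5+5+1+2+6+5+2+2+5+4 = 38.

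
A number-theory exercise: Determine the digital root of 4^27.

The digital root of n equals n mod 9 (or 9 when 9 | n), so we need 4^27 mod 9.
4^27 ≡ 1 (mod 9), so the digital root is 1.

1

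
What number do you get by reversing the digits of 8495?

Reversing 8495 gives 5948.

5948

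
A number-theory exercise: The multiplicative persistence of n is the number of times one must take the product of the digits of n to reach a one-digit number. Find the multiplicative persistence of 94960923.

1

94960923 → 0 (1 step)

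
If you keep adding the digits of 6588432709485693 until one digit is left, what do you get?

6

6+5+8+8+4+3+2+7+0+9+4+8+5+6+9+3 = 87
8+7 = 15
1+5 = 6
(Equivalently, 6588432709485693 mod 9 = 6.)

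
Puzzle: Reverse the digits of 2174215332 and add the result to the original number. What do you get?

4509340044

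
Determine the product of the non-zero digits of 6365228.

17280

6×3×6×5×2×2×8 = 17280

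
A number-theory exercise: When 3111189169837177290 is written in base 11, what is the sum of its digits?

90

3111189169837177290 in base 11 is 617880827263816944.
Digit sum: 6+1+7+8+8+0+8+2+7+2+6+3+8+1+6+9+4+4 = 90.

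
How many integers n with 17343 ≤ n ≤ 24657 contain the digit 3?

The integers in [17343, 24657] that contain the digit 3: 17343, 17344, 17345, 17346, 17347, 17348, …, 24643, 24653.
2736 qualify.

2736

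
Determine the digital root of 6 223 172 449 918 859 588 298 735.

6+2+2+3+1+7+2+4+4+9+9+1+8+8+5+9+5+8+8+2+9+8+7+3+5 = 135
1+3+5 = 9

9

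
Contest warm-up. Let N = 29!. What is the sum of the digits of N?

126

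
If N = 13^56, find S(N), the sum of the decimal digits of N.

13^56 = 240340925483865739231684226863347488692170121179138216604681441
Sum of its 63 digits: 268.

268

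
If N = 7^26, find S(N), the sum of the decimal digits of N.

112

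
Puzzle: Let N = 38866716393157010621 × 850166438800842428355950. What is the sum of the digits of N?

38866716393157010621 × 850166438800842428355950 = 33043177863852618832901608669087665718544950
Sum of its 44 digits: 208.

208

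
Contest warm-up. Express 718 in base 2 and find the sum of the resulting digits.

718 in base 2 is 1011001110.
Digit sum: 1+0+1+1+0+0+1+1+1+0 = 6.

6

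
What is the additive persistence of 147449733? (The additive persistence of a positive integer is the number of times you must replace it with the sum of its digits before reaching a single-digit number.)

2

147449733 → 42 → 6 (2 steps)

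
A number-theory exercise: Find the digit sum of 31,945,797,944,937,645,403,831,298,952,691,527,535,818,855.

228

3+1+9+4+5+7+9+7+9+4+4+9+3+7+6+4+5+4+0+3+8+3+1+2+9+8+9+5+2+6+9+1+5+2+7+5+3+5+8+1+8+8+5+5 = 228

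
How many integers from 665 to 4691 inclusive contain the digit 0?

1087

The integers in [665, 4691] that contain the digit 0: 670, 680, 690, 700, 701, 702, …, 4680, 4690.
1087 qualify.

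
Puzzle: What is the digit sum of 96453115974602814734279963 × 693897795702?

171

96453115974602814734279963 × 693897795702 = 66928604563366256559081553181846119026
Sum of its 38 digits: 171.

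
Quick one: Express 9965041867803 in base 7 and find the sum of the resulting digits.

9965041867803 in base 7 is 2045644012205451.
Digit sum: 2+0+4+5+6+4+4+0+1+2+2+0+5+4+5+1 = 45.

45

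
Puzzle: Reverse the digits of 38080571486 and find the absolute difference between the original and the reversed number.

Reverse of 38080571486 is 68417508083.
|38080571486 − 68417508083| = 30336936597

30336936597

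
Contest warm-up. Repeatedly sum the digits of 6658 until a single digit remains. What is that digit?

7

6+6+5+8 = 25
2+5 = 7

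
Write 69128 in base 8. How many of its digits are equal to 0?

3

69128 in base 8 is 207010.
The digit 0 appears 3 times.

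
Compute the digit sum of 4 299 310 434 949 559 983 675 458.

135

4+2+9+9+3+1+0+4+3+4+9+4+9+5+5+9+9+8+3+6+7+5+4+5+8 = 135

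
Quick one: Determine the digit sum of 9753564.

9+7+5+3+5+6+4 = 39

39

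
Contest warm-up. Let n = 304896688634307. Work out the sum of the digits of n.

3+0+4+8+9+6+6+8+8+6+3+4+3+0+7 = 75

75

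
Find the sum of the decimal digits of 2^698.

940

2^698 = 1315033975387093376810247470720032166387584950705793464874570225767183038574270205528416634069397112806745742214044554428254858062545950965781953692662970212488805917782111149547915939471080679317823312933945344
Sum of its 211 digits: 940.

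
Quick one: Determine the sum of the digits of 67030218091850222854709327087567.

134

6+7+0+3+0+2+1+8+0+9+1+8+5+0+2+2+2+8+5+4+7+0+9+3+2+7+0+8+7+5+6+7 = 134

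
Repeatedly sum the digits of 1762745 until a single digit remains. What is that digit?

5

1+7+6+2+7+4+5 = 32
3+2 = 5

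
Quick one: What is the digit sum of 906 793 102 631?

9+0+6+7+9+3+1+0+2+6+3+1 = 47

47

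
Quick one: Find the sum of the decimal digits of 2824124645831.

50

2+8+2+4+1+2+4+6+4+5+8+3+1 = 50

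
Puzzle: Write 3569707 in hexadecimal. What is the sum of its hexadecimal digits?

3569707 in base 16 is 36782B.
Digit sum: 3+6+7+8+2+11 = 37.

37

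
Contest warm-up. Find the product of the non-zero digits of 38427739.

254016

3×8×4×2×7×7×3×9 = 254016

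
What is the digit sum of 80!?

80! = 71569457046263802294811533723186532165584657342365752577109445058227039255480148842668944867280814080000000000000000000
Sum of its 119 digits: 450.

450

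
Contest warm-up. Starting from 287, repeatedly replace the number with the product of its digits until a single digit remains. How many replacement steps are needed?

287 → 112 → 2 (2 steps)

2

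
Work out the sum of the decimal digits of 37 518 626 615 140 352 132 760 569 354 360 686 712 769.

177

3+7+5+1+8+6+2+6+6+1+5+1+4+0+3+5+2+1+3+2+7+6+0+5+6+9+3+5+4+3+6+0+6+8+6+7+1+2+7+6+9 = 177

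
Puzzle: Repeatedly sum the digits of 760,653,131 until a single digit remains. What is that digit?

5

7+6+0+6+5+3+1+3+1 = 32
3+2 = 5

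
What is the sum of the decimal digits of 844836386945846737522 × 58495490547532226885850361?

844836386945846737522 × 58495490547532226885850361 = 49419118886802056674906199792172403856535945442
Sum of its 47 digits: 226.

226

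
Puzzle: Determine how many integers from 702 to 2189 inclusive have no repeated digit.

824

The integers in [702, 2189] that have no repeated digit: 702, 703, 704, 705, 706, 708, …, 2187, 2189.
824 qualify.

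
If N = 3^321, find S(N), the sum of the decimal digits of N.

585

3^321 = 1431933221433912343459435510743493220748674559117715541550256824437315960641550425377500316402721134722265221484510890221119247045866928844005034495251203
Sum of its 154 digits: 585.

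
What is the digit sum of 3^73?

153

3^73 = 67585198634817523235520443624317923
Sum of its 35 digits: 153.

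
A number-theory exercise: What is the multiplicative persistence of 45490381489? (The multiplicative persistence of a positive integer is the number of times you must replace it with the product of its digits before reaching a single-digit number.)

1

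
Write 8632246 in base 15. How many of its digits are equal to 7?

8632246 in base 15 is B57A81.
The digit 7 appears 1 time.

1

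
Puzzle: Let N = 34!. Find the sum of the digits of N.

34! = 295232799039604140847618609643520000000
Sum of its 39 digits: 144.

144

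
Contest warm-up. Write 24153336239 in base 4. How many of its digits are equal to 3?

24153336239 in base 4 is 112133221222212233.
The digit 3 appears 4 times.

4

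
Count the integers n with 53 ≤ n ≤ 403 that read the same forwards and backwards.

35

The integers in [53, 403] that read the same forwards and backwards: 55, 66, 77, 88, 99, 101, …, 383, 393.
35 qualify.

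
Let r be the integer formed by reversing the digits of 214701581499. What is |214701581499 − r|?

779483525913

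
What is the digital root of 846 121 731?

6

8+4+6+1+2+1+7+3+1 = 33
3+3 = 6
(Equivalently, 846 121 731 mod 9 = 6.)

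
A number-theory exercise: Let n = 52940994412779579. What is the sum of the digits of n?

93

5+2+9+4+0+9+9+4+4+1+2+7+7+9+5+7+9 = 93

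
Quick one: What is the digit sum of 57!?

57! = 40526919504877216755680601905432322134980384796226602145184481280000000000000
Sum of its 77 digits: 270.

270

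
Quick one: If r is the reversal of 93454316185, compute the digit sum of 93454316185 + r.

44

Reversal of 93454316185 is 58161345439; 93454316185 + 58161345439 = 151615661624.
Digit sum of 151615661624: 1+5+1+6+1+5+6+6+1+6+2+4 = 44.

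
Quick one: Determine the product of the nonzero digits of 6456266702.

6×4×5×6×2×6×6×7×2 = 725760

725760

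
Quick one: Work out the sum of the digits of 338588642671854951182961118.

3+3+8+5+8+8+6+4+2+6+7+1+8+5+4+9+5+1+1+8+2+9+6+1+1+1+8 = 130

130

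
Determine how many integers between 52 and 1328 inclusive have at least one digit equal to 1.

The integers in [52, 1328] that have at least one digit equal to 1: 61, 71, 81, 91, 100, 101, …, 1327, 1328.
585 qualify.

585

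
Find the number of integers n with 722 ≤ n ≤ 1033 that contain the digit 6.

58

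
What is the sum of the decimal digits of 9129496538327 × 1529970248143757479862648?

190

9129496538327 × 1529970248143757479862648 = 13967858084171735109860658327427709896
Sum of its 38 digits: 190.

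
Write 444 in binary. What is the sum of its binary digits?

6

444 in base 2 is 110111100.
Digit sum: 1+1+0+1+1+1+1+0+0 = 6.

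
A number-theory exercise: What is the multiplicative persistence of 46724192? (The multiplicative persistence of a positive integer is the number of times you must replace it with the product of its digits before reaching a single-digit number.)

4

46724192 → 24192 → 144 → 16 → 6 (4 steps)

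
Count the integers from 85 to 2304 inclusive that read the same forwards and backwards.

The integers in [85, 2304] that read the same forwards and backwards: 88, 99, 101, 111, 121, 131, …, 2112, 2222.
105 qualify.

105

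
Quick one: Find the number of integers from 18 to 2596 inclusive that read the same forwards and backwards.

The integers in [18, 2596] that read the same forwards and backwards: 22, 33, 44, 55, 66, 77, …, 2442, 2552.
114 qualify.

114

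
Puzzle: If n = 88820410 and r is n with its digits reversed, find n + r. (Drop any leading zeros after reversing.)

Reverse of 88820410 is 1402888.
88820410 + 1402888 = 90223298

90223298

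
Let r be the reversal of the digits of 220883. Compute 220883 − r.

-167139

Reverse of 220883 is 388022.
220883 − 388022 = -167139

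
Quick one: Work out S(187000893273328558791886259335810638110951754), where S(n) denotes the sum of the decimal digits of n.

1+8+7+0+0+0+8+9+3+2+7+3+3+2+8+5+5+8+7+9+1+8+8+6+2+5+9+3+3+5+8+1+0+6+3+8+1+1+0+9+5+1+7+5+4 = 204

204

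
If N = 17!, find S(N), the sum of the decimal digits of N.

63

17! = 355687428096000
Sum of its 15 digits: 63.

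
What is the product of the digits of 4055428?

0

4×0×5×5×4×2×8 = 0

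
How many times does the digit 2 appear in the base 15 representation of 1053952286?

2

1053952286 in base 15 is 627DC25B.
The digit 2 appears 2 times.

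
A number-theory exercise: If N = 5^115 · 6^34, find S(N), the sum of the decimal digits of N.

351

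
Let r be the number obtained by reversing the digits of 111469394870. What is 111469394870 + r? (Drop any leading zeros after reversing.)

189963358981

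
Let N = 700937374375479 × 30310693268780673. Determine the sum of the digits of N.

700937374375479 × 30310693268780673 = 21245897755319629912441200317367
Sum of its 32 digits: 135.

135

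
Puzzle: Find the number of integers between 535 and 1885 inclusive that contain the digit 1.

The integers in [535, 1885] that contain the digit 1: 541, 551, 561, 571, 581, 591, …, 1884, 1885.
968 qualify.

968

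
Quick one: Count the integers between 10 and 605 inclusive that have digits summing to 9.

The integers in [10, 605] that have digits summing to 9: 18, 27, 36, 45, 54, 63, …, 540, 603.
45 qualify.

45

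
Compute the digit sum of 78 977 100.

39

7+8+9+7+7+1+0+0 = 39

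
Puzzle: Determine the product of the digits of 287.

112

2×8×7 = 112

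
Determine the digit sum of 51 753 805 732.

5+1+7+5+3+8+0+5+7+3+2 = 46

46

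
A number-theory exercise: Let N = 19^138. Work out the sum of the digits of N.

838

19^138 = 293762889605810828261498048482939199627696273053251418060677489647568010787152854870649079834868866435036635500192973213417201157045276944966573824201787725292558074989415490441
Sum of its 177 digits: 838.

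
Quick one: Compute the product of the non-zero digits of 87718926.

338688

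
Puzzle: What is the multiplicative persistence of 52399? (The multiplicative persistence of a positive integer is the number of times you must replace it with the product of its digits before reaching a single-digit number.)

52399 → 2430 → 0 (2 steps)

2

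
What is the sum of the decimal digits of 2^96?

127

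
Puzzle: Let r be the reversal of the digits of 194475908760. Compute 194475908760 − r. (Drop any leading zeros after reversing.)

126666334269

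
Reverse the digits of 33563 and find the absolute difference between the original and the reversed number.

2970

Reverse of 33563 is 36533.
|33563 − 36533| = 2970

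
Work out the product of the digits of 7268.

7×2×6×8 = 672

672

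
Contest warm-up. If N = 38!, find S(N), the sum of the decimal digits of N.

38! = 523022617466601111760007224100074291200000000
Sum of its 45 digits: 108.

108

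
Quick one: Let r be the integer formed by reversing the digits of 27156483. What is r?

Reversing 27156483 gives 38465172.

38465172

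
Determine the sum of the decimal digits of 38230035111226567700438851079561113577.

143

3+8+2+3+0+0+3+5+1+1+1+2+2+6+5+6+7+7+0+0+4+3+8+8+5+1+0+7+9+5+6+1+1+1+3+5+7+7 = 143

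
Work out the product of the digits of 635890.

6×3×5×8×9×0 = 0

0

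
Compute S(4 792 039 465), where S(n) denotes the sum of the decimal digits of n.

49

4+7+9+2+0+3+9+4+6+5 = 49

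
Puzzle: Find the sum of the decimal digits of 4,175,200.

4+1+7+5+2+0+0 = 19

19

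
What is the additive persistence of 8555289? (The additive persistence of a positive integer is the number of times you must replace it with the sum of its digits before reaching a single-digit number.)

8555289 → 42 → 6 (2 steps)

2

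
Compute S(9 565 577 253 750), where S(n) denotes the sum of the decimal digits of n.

66

9+5+6+5+5+7+7+2+5+3+7+5+0 = 66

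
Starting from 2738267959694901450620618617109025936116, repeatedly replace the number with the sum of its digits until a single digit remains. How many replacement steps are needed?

3

2738267959694901450620618617109025936116 → 176 → 14 → 5 (3 steps)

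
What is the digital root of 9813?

9+8+1+3 = 21
2+1 = 3

3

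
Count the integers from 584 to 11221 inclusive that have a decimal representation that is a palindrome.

145

The integers in [584, 11221] that have a decimal representation that is a palindrome: 585, 595, 606, 616, 626, 636, …, 11111, 11211.
145 qualify.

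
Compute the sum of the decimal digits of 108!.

666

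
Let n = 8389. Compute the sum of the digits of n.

28

8+3+8+9 = 28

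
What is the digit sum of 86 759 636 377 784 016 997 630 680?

141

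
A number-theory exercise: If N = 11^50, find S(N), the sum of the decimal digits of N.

265

11^50 = 11739085287969531650666649599035831993898213898723001
Sum of its 53 digits: 265.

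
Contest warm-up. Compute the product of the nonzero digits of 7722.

196

7×7×2×2 = 196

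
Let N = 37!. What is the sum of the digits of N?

153

37! = 13763753091226345046315979581580902400000000
Sum of its 44 digits: 153.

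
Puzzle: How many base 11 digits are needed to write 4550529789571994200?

4550529789571994200 in base 11 is 9003A70340AA546405, which has 18 digits.

18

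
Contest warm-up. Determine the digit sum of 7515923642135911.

64

7+5+1+5+9+2+3+6+4+2+1+3+5+9+1+1 = 64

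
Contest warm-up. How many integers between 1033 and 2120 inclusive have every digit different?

559

The integers in [1033, 2120] that have every digit different: 1034, 1035, 1036, 1037, 1038, 1039, …, 2108, 2109.
559 qualify.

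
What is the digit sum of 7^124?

7^124 = 619664992585427611791050679609026893099690427802915014534984716820652776102999166869953170315965558474401
Sum of its 105 digits: 502.

502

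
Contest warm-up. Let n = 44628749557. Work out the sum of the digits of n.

4+4+6+2+8+7+4+9+5+5+7 = 61

61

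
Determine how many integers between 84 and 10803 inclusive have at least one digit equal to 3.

3655

The integers in [84, 10803] that have at least one digit equal to 3: 93, 103, 113, 123, 130, 131, …, 10793, 10803.
3655 qualify.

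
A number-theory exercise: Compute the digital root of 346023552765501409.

3+4+6+0+2+3+5+5+2+7+6+5+5+0+1+4+0+9 = 67
6+7 = 13
1+3 = 4

4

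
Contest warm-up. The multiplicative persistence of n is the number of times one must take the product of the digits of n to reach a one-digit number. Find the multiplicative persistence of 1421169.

3

1421169 → 432 → 24 → 8 (3 steps)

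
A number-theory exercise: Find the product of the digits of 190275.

1×9×0×2×7×5 = 0

0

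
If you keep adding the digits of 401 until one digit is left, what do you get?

5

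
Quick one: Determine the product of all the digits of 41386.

4×1×3×8×6 = 576

576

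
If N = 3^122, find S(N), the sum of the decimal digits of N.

306

3^122 = 16173092699229880893718618465586445357583280647840659957609
Sum of its 59 digits: 306.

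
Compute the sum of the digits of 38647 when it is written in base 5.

38647 in base 5 is 2214042.
Digit sum: 2+2+1+4+0+4+2 = 15.

15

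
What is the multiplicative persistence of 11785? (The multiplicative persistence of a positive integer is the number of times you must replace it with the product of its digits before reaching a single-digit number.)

11785 → 280 → 0 (2 steps)

2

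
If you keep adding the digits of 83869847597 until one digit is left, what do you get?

2

8+3+8+6+9+8+4+7+5+9+7 = 74
7+4 = 11
1+1 = 2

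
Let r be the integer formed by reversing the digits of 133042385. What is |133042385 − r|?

Reverse of 133042385 is 583240331.
|133042385 − 583240331| = 450197946

450197946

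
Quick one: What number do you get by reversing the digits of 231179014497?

Reversing 231179014497 gives 794410971132.

794410971132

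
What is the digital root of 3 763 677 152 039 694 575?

3+7+6+3+6+7+7+1+5+2+0+3+9+6+9+4+5+7+5 = 95
9+5 = 14
1+4 = 5

5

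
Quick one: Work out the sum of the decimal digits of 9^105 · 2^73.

558

9^105 · 2^73 = 148133462623599509482763429055430780240843445681922475880487818113859329758444921660616941495173027165376496012978928222208
Sum of its 123 digits: 558.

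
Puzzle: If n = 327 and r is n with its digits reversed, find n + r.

1050

Reverse of 327 is 723.
327 + 723 = 1050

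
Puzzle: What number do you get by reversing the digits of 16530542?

24503561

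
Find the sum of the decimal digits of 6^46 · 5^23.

126

6^46 · 5^23 = 7434771361402192791331877683200000000000000000000000
Sum of its 52 digits: 126.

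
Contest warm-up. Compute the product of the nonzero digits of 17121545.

1400

1×7×1×2×1×5×4×5 = 1400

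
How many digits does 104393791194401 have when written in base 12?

13

104393791194401 in base 12 is B860271547A55, which has 13 digits.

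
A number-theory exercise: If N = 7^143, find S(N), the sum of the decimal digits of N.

7^143 = 7063496300526315159539361033232862358030922064445135873448705419884155240265969106126322132413499668950895841044998412343
Sum of its 121 digits: 508.

508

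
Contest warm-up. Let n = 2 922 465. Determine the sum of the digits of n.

30

2+9+2+2+4+6+5 = 30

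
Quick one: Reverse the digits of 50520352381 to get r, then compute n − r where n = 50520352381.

32195049876

Reverse of 50520352381 is 18325302505.
50520352381 − 18325302505 = 32195049876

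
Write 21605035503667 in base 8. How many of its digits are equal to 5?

1

21605035503667 in base 8 is 472312035670063.
The digit 5 appears 1 time.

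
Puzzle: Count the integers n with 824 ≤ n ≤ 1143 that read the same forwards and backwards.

20

The integers in [824, 1143] that read the same forwards and backwards: 828, 838, 848, 858, 868, 878, …, 1001, 1111.
20 qualify.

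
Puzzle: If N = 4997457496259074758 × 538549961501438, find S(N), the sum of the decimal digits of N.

4997457496259074758 × 538549961501438 = 2691380542215397448826142366502004
Sum of its 34 digits: 132.

132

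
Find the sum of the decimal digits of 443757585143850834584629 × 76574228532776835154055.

443757585143850834584629 × 76574228532776835154055 = 33980394737958408394020608482855118591150020595
Sum of its 47 digits: 206.

206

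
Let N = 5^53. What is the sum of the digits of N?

119

5^53 = 11102230246251565404236316680908203125
Sum of its 38 digits: 119.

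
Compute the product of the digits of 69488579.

4354560

6×9×4×8×8×5×7×9 = 4354560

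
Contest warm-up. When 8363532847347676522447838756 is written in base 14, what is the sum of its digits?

101

8363532847347676522447838756 in base 14 is 286009082013719237A5B1312.
Digit sum: 2+8+6+0+0+9+0+8+2+0+1+3+7+1+9+2+3+7+10+5+11+1+3+1+2 = 101.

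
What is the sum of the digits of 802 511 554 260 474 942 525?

81

8+0+2+5+1+1+5+5+4+2+6+0+4+7+4+9+4+2+5+2+5 = 81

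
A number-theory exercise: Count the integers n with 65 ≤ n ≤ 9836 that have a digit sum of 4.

30

The integers in [65, 9836] that have a digit sum of 4: 103, 112, 121, 130, 202, 211, …, 3100, 4000.
30 qualify.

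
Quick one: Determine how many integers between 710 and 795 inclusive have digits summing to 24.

1

The integers in [710, 795] that have digits summing to 24: 789.
1 qualifies.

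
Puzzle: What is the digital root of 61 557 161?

6+1+5+5+7+1+6+1 = 32
3+2 = 5

5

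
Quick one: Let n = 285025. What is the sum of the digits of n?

22

2+8+5+0+2+5 = 22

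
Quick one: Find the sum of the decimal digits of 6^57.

6^57 = 226267027688376192080197927193400943822503936
Sum of its 45 digits: 198.

198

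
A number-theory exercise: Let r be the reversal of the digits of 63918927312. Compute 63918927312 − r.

42545945376

Reverse of 63918927312 is 21372981936.
63918927312 − 21372981936 = 42545945376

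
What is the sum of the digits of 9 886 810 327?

9+8+8+6+8+1+0+3+2+7 = 52

52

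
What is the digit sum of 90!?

585

90! = 1485715964481761497309522733620825737885569961284688766942216863704985393094065876545992131370884059645617234469978112000000000000000000000
Sum of its 139 digits: 585.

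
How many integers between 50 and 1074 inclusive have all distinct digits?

The integers in [50, 1074] that have all distinct digits: 50, 51, 52, 53, 54, 56, …, 1073, 1074.
731 qualify.

731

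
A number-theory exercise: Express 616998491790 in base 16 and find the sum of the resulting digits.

105

616998491790 in base 16 is 8FA7F9D68E.
Digit sum: 8+15+10+7+15+9+13+6+8+14 = 105.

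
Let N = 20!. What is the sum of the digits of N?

20! = 2432902008176640000
Sum of its 19 digits: 54.

54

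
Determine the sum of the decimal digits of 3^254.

3^254 = 15445383597460525862771087421073478123802094534281015332400536047781785847751826215666863239345512169090185060060988826169
Sum of its 122 digits: 522.

522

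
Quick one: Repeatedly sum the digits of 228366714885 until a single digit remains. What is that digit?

6

2+2+8+3+6+6+7+1+4+8+8+5 = 60
6+0 = 6
(Equivalently, 228366714885 mod 9 = 6.)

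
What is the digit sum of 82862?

8+2+8+6+2 = 26

26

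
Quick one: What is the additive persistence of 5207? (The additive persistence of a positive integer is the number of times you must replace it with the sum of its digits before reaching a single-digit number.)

5207 → 14 → 5 (2 steps)

2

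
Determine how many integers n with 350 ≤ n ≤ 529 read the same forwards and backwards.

18

The integers in [350, 529] that read the same forwards and backwards: 353, 363, 373, 383, 393, 404, …, 515, 525.
18 qualify.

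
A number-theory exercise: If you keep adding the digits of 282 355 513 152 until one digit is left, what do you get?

6

2+8+2+3+5+5+5+1+3+1+5+2 = 42
4+2 = 6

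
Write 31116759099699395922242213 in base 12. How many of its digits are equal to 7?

1

31116759099699395922242213 in base 12 is 484461895609022361A37085.
The digit 7 appears 1 time.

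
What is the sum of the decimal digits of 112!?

765

112! = 197450685722107402353682037275992488341277868034975337796656295094902858969771811440894224355027779366597957338237853638272334919686385621811850780464277094400000000000000000000000000
Sum of its 183 digits: 765.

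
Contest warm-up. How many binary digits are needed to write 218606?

18

218606 in base 2 is 110101010111101110, which has 18 digits.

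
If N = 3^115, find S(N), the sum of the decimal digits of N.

3^115 = 7395104114874202511988394360121831439224179537192802907
Sum of its 55 digits: 225.

225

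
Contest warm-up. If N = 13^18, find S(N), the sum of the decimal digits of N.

91

13^18 = 112455406951957393129
Sum of its 21 digits: 91.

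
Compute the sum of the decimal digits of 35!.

144

35! = 10333147966386144929666651337523200000000
Sum of its 41 digits: 144.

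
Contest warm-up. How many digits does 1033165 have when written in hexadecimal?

5

1033165 in base 16 is FC3CD, which has 5 digits.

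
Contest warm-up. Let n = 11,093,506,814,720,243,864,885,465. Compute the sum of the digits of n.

110

1+1+0+9+3+5+0+6+8+1+4+7+2+0+2+4+3+8+6+4+8+8+5+4+6+5 = 110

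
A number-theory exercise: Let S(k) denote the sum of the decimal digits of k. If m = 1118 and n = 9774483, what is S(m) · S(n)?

S(1118) = 1+1+1+8 = 11.
S(9774483) = 9+7+7+4+4+8+3 = 42.
11 · 42 = 462.

462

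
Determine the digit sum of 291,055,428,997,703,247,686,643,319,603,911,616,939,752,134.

2+9+1+0+5+5+4+2+8+9+9+7+7+0+3+2+4+7+6+8+6+6+4+3+3+1+9+6+0+3+9+1+1+6+1+6+9+3+9+7+5+2+1+3+4 = 206

206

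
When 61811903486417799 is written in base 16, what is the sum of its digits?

114

61811903486417799 in base 16 is DB99994632DB87.
Digit sum: 13+11+9+9+9+9+4+6+3+2+13+11+8+7 = 114.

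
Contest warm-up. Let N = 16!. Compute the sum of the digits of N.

16! = 20922789888000
Sum of its 14 digits: 63.

63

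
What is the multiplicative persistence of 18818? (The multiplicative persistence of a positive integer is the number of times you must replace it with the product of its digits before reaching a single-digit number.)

18818 → 512 → 10 → 0 (3 steps)

3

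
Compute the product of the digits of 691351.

6×9×1×3×5×1 = 810

810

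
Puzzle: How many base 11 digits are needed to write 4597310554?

10

4597310554 in base 11 is 1A4A075511, which has 10 digits.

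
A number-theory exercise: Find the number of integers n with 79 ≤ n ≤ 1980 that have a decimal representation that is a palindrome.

101

The integers in [79, 1980] that have a decimal representation that is a palindrome: 88, 99, 101, 111, 121, 131, …, 1771, 1881.
101 qualify.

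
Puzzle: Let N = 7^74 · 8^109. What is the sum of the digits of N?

7^74 · 8^109 = 94202741783625968572268780323957582911950246510453747907010349484969588996942020462958384738153702615560818338466305881686548747291635043053817316319588696195072
Sum of its 161 digits: 761.

761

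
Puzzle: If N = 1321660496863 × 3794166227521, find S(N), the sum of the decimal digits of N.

1321660496863 × 3794166227521 = 5014599621446219164766623
Sum of its 25 digits: 109.

109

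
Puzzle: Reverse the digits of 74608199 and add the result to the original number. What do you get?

Reverse of 74608199 is 99180647.
74608199 + 99180647 = 173788846

173788846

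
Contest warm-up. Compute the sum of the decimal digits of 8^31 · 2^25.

169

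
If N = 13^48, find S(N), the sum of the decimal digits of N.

13^48 = 294632676319010105335586872991323185304149065116720321
Sum of its 54 digits: 208.

208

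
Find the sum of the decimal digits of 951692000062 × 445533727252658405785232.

951692000062 × 445533727252658405785232 = 424010883984160074608223833702684384
Sum of its 36 digits: 146.

146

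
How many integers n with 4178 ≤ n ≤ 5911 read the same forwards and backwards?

The integers in [4178, 5911] that read the same forwards and backwards: 4224, 4334, 4444, 4554, 4664, 4774, …, 5775, 5885.
17 qualify.

17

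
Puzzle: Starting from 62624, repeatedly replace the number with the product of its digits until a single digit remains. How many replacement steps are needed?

62624 → 576 → 210 → 0 (3 steps)

3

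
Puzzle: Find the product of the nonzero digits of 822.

8×2×2 = 32

32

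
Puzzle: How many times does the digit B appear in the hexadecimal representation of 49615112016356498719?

49615112016356498719 in base 16 is 2B08C4981BA24DD1F.
The digit B appears 2 times.

2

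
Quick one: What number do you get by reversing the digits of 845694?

Reversing 845694 gives 496548.

496548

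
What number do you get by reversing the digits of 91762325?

Reversing 91762325 gives 52326719.

52326719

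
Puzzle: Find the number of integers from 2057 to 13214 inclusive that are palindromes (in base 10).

The integers in [2057, 13214] that are palindromes (in base 10): 2112, 2222, 2332, 2442, 2552, 2662, …, 13031, 13131.
111 qualify.

111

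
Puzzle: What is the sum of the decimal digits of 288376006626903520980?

90

2+8+8+3+7+6+0+0+6+6+2+6+9+0+3+5+2+0+9+8+0 = 90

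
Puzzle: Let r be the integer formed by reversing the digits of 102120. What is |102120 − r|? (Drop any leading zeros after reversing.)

Reverse of 102120 is 21201.
|102120 − 21201| = 80919

80919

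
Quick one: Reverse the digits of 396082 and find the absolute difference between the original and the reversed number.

115389

Reverse of 396082 is 280693.
|396082 − 280693| = 115389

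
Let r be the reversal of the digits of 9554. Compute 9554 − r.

Reverse of 9554 is 4559.
9554 − 4559 = 4995

4995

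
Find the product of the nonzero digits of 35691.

810

3×5×6×9×1 = 810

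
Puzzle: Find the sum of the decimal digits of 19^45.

262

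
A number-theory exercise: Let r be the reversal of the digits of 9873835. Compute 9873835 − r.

Reverse of 9873835 is 5383789.
9873835 − 5383789 = 4490046

4490046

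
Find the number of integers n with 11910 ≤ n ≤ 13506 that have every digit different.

The integers in [11910, 13506] that have every digit different: 12034, 12035, 12036, 12037, 12038, 12039, …, 13504, 13506.
465 qualify.

465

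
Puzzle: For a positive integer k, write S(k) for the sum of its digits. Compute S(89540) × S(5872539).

1014

S(89540) = 8+9+5+4+0 = 26.
S(5872539) = 5+8+7+2+5+3+9 = 39.
26 · 39 = 1014.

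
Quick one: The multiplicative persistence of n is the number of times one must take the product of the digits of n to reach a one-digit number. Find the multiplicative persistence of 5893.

5893 → 1080 → 0 (2 steps)

2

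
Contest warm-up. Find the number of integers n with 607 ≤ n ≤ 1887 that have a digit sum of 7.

The integers in [607, 1887] that have a digit sum of 7: 610, 700, 1006, 1015, 1024, 1033, …, 1510, 1600.
30 qualify.

30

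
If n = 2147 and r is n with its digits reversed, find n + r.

Reverse of 2147 is 7412.
2147 + 7412 = 9559

9559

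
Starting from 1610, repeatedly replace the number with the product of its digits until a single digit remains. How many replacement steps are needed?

1610 → 0 (1 step)

1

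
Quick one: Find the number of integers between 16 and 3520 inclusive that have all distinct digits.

The integers in [16, 3520] that have all distinct digits: 16, 17, 18, 19, 20, 21, …, 3519, 3520.
1971 qualify.

1971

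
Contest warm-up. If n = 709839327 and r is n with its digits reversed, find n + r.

Reverse of 709839327 is 723938907.
709839327 + 723938907 = 1433778234

1433778234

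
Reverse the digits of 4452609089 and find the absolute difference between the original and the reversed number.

Reverse of 4452609089 is 9809062544.
|4452609089 − 9809062544| = 5356453455

5356453455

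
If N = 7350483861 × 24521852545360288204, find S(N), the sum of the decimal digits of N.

7350483861 × 24521852545360288204 = 180247481376492568873810675644
Sum of its 30 digits: 144.

144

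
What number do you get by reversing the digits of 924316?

613429

Reversing 924316 gives 613429.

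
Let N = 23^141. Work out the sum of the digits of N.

818

23^141 = 1008381521059525163053814533892586002468978626111685238889480631790249947023415129727726931839756103316749525798840325221830303559543052503012160638029039155341341666674622276069681373795447223
Sum of its 193 digits: 818.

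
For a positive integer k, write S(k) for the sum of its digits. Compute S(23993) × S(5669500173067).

1430

S(23993) = 2+3+9+9+3 = 26.
S(5669500173067) = 5+6+6+9+5+0+0+1+7+3+0+6+7 = 55.
26 · 55 = 1430.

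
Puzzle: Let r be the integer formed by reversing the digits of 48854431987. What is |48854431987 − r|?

30059013897

Reverse of 48854431987 is 78913445884.
|48854431987 − 78913445884| = 30059013897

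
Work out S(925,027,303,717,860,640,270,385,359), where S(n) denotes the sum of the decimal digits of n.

9+2+5+0+2+7+3+0+3+7+1+7+8+6+0+6+4+0+2+7+0+3+8+5+3+5+9 = 112

112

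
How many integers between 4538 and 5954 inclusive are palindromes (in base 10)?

The integers in [4538, 5954] that are palindromes (in base 10): 4554, 4664, 4774, 4884, 4994, 5005, …, 5775, 5885.
14 qualify.

14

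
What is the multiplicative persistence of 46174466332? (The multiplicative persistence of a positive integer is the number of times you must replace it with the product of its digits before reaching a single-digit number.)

5

46174466332 → 1741824 → 1792 → 126 → 12 → 2 (5 steps)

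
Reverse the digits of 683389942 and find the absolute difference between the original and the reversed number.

Reverse of 683389942 is 249983386.
|683389942 − 249983386| = 433406556

433406556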